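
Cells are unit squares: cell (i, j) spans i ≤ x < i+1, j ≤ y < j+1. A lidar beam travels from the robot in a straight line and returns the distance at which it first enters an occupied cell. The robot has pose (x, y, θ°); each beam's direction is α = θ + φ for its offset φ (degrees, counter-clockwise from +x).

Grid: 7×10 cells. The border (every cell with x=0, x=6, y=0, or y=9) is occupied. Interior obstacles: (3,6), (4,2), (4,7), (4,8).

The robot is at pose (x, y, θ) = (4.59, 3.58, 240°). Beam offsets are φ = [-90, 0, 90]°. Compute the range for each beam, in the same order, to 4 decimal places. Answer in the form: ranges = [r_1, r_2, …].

beam 1: φ=-90°, α=150°
  direction (-0.8660, 0.5000); cell (4,3); t to first gridline: x 0.6813, y 0.8400 (then +1.1547 / +2.0000)
    (3,3) via x @ 0.6813
    (3,4) via y @ 0.8400
    (2,4) via x @ 1.8360
    (2,5) via y @ 2.8400
    (1,5) via x @ 2.9907
    (0,5) via x @ 4.1454  # hit
  → r_1 = 4.1454
beam 2: φ=0°, α=240°
  direction (-0.5000, -0.8660); cell (4,3); t to first gridline: x 1.1800, y 0.6697 (then +2.0000 / +1.1547)
    (4,2) via y @ 0.6697  # hit
  → r_2 = 0.6697
beam 3: φ=90°, α=330°
  direction (0.8660, -0.5000); cell (4,3); t to first gridline: x 0.4734, y 1.1600 (then +1.1547 / +2.0000)
    (5,3) via x @ 0.4734
    (5,2) via y @ 1.1600
    (6,2) via x @ 1.6281  # hit
  → r_3 = 1.6281

ranges = [4.1454, 0.6697, 1.6281]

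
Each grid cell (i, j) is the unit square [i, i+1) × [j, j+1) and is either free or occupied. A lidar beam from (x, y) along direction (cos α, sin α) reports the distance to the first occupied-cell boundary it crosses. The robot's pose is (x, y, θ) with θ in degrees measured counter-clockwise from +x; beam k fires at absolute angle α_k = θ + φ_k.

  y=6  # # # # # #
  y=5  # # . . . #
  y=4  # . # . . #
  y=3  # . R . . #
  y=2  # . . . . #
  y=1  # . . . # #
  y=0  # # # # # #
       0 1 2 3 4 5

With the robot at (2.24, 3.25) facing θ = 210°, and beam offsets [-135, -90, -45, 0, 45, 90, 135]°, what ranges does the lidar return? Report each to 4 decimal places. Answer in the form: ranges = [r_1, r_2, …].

ranges = [0.7765, 2.0207, 1.2837, 1.4318, 2.3294, 2.5981, 2.8574]

beam 1: φ=-135°, α=75°
  cosα=0.2588 sinα=0.9659 | (2,3) | tMaxX 2.9364 tMaxY 0.7765 | tΔX 3.8637 tΔY 1.0353
    t=0.7765 [y] (2,4) — stop
  → r_1 = 0.7765
beam 2: φ=-90°, α=120°
  cosα=-0.5000 sinα=0.8660 | (2,3) | tMaxX 0.4800 tMaxY 0.8660 | tΔX 2.0000 tΔY 1.1547
    t=0.4800 [x] (1,3)
    t=0.8660 [y] (1,4)
    t=2.0207 [y] (1,5) — stop
  → r_2 = 2.0207
beam 3: φ=-45°, α=165°
  cosα=-0.9659 sinα=0.2588 | (2,3) | tMaxX 0.2485 tMaxY 2.8978 | tΔX 1.0353 tΔY 3.8637
    t=0.2485 [x] (1,3)
    t=1.2837 [x] (0,3) — stop
  → r_3 = 1.2837
beam 4: φ=0°, α=210°
  cosα=-0.8660 sinα=-0.5000 | (2,3) | tMaxX 0.2771 tMaxY 0.5000 | tΔX 1.1547 tΔY 2.0000
    t=0.2771 [x] (1,3)
    t=0.5000 [y] (1,2)
    t=1.4318 [x] (0,2) — stop
  → r_4 = 1.4318
beam 5: φ=45°, α=255°
  cosα=-0.2588 sinα=-0.9659 | (2,3) | tMaxX 0.9273 tMaxY 0.2588 | tΔX 3.8637 tΔY 1.0353
    t=0.2588 [y] (2,2)
    t=0.9273 [x] (1,2)
    t=1.2941 [y] (1,1)
    t=2.3294 [y] (1,0) — stop
  → r_5 = 2.3294
beam 6: φ=90°, α=300°
  cosα=0.5000 sinα=-0.8660 | (2,3) | tMaxX 1.5200 tMaxY 0.2887 | tΔX 2.0000 tΔY 1.1547
    t=0.2887 [y] (2,2)
    t=1.4434 [y] (2,1)
    t=1.5200 [x] (3,1)
    t=2.5981 [y] (3,0) — stop
  → r_6 = 2.5981
beam 7: φ=135°, α=345°
  cosα=0.9659 sinα=-0.2588 | (2,3) | tMaxX 0.7868 tMaxY 0.9659 | tΔX 1.0353 tΔY 3.8637
    t=0.7868 [x] (3,3)
    t=0.9659 [y] (3,2)
    t=1.8221 [x] (4,2)
    t=2.8574 [x] (5,2) — stop
  → r_7 = 2.8574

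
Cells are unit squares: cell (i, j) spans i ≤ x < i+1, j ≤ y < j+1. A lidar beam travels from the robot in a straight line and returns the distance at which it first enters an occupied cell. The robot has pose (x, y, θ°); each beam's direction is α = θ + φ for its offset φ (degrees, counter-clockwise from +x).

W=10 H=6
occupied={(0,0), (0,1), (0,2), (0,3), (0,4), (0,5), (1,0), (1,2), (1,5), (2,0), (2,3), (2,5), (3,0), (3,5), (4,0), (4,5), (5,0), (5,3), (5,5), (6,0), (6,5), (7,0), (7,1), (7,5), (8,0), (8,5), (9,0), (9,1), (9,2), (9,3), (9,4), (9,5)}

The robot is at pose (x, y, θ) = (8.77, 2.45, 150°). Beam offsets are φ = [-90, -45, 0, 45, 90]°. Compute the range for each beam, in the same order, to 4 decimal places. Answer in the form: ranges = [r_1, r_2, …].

ranges = [0.4600, 2.6400, 5.1000, 1.7387, 1.5400]

beam 1: φ=-90°, α=60°
  cosα=0.5000 sinα=0.8660 | (8,2) | tMaxX 0.4600 tMaxY 0.6351 | tΔX 2.0000 tΔY 1.1547
    t=0.4600 [x] (9,2) — stop
  → r_1 = 0.4600
beam 2: φ=-45°, α=105°
  cosα=-0.2588 sinα=0.9659 | (8,2) | tMaxX 2.9751 tMaxY 0.5694 | tΔX 3.8637 tΔY 1.0353
    t=0.5694 [y] (8,3)
    t=1.6047 [y] (8,4)
    t=2.6400 [y] (8,5) — stop
  → r_2 = 2.6400
beam 3: φ=0°, α=150°
  cosα=-0.8660 sinα=0.5000 | (8,2) | tMaxX 0.8891 tMaxY 1.1000 | tΔX 1.1547 tΔY 2.0000
    t=0.8891 [x] (7,2)
    t=1.1000 [y] (7,3)
    t=2.0438 [x] (6,3)
    t=3.1000 [y] (6,4)
    t=3.1985 [x] (5,4)
    t=4.3532 [x] (4,4)
    t=5.1000 [y] (4,5) — stop
  → r_3 = 5.1000
beam 4: φ=45°, α=195°
  cosα=-0.9659 sinα=-0.2588 | (8,2) | tMaxX 0.7972 tMaxY 1.7387 | tΔX 1.0353 tΔY 3.8637
    t=0.7972 [x] (7,2)
    t=1.7387 [y] (7,1) — stop
  → r_4 = 1.7387
beam 5: φ=90°, α=240°
  cosα=-0.5000 sinα=-0.8660 | (8,2) | tMaxX 1.5400 tMaxY 0.5196 | tΔX 2.0000 tΔY 1.1547
    t=0.5196 [y] (8,1)
    t=1.5400 [x] (7,1) — stop
  → r_5 = 1.5400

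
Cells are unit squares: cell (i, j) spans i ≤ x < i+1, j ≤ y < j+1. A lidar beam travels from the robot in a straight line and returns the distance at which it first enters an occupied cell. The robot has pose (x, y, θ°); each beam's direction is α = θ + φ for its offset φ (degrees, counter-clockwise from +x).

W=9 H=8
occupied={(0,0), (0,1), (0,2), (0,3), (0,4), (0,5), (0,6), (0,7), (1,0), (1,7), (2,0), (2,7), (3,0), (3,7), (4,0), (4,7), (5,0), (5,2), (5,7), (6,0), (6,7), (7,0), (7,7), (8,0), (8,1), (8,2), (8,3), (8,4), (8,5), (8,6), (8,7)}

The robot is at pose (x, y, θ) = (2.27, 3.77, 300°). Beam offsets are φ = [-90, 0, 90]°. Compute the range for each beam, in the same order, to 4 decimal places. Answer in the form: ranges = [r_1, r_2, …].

beam 1: φ=-90°, α=210°
  cosα=-0.8660 sinα=-0.5000 | (2,3) | tMaxX 0.3118 tMaxY 1.5400 | tΔX 1.1547 tΔY 2.0000
    t=0.3118 [x] (1,3)
    t=1.4665 [x] (0,3) — stop
  → r_1 = 1.4665
beam 2: φ=0°, α=300°
  cosα=0.5000 sinα=-0.8660 | (2,3) | tMaxX 1.4600 tMaxY 0.8891 | tΔX 2.0000 tΔY 1.1547
    t=0.8891 [y] (2,2)
    t=1.4600 [x] (3,2)
    t=2.0438 [y] (3,1)
    t=3.1985 [y] (3,0) — stop
  → r_2 = 3.1985
beam 3: φ=90°, α=30°
  cosα=0.8660 sinα=0.5000 | (2,3) | tMaxX 0.8429 tMaxY 0.4600 | tΔX 1.1547 tΔY 2.0000
    t=0.4600 [y] (2,4)
    t=0.8429 [x] (3,4)
    t=1.9976 [x] (4,4)
    t=2.4600 [y] (4,5)
    t=3.1523 [x] (5,5)
    t=4.3070 [x] (6,5)
    t=4.4600 [y] (6,6)
    t=5.4617 [x] (7,6)
    t=6.4600 [y] (7,7) — stop
  → r_3 = 6.4600

ranges = [1.4665, 3.1985, 6.4600]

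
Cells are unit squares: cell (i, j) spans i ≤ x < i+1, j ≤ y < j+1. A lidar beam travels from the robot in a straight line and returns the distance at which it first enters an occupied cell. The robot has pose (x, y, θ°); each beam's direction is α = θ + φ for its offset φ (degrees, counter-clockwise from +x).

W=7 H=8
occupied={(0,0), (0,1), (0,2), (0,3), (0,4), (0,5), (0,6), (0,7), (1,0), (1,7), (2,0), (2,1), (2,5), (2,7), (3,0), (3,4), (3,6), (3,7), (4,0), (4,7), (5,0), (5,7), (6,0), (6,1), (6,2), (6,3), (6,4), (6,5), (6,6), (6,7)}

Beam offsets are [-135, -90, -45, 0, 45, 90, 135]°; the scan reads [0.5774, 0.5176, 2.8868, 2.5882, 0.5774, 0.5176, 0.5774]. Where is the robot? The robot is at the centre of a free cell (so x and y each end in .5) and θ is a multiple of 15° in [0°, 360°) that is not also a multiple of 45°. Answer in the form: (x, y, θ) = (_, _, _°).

(x, y, θ) = (3.5, 5.5, 15°)

Candidates: 26 free-cell centres × 16 headings = 416 poses. Raycast each; keep the one whose scan matches to 4 dp.
  (1.5, 3.5, 165°): beam 1 = 1.7321 ≠ 0.5774 ✗
  (3.5, 1.5, 210°): beam 1 = 5.6940 ≠ 0.5774 ✗
  (4.5, 6.5, 210°): beam 1 = 0.5176 ≠ 0.5774 ✗
  (1.5, 3.5, 105°): beam 1 = 5.0000 ≠ 0.5774 ✗
  (4.5, 3.5, 60°): beam 1 = 2.5882 ≠ 0.5774 ✗
  …
  (3.5, 5.5, 15°): r_1=0.5774, r_2=0.5176, r_3=2.8868, r_4=2.5882, r_5=0.5774, r_6=0.5176, r_7=0.5774 — all match ✓
Only this pose fits every beam.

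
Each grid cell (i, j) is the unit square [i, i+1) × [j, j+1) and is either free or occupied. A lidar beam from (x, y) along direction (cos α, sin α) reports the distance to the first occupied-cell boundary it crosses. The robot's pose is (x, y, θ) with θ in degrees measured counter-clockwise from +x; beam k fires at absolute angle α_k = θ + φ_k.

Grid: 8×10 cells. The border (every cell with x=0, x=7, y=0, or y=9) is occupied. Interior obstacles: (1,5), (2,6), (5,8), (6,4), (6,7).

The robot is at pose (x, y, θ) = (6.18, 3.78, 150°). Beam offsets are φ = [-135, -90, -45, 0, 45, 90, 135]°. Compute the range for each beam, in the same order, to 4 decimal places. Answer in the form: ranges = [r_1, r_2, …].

beam 1: φ=-135°, α=15°
  d=(0.9659,0.2588)  start (6,3)  tX=0.8489 tY=0.8500  stride 1/|dx|=1.0353 1/|dy|=3.8637
    cross x-line → (7,3), t=0.8489 (wall)
  → r_1 = 0.8489
beam 2: φ=-90°, α=60°
  d=(0.5000,0.8660)  start (6,3)  tX=1.6400 tY=0.2540  stride 1/|dx|=2.0000 1/|dy|=1.1547
    cross y-line → (6,4), t=0.2540 (wall)
  → r_2 = 0.2540
beam 3: φ=-45°, α=105°
  d=(-0.2588,0.9659)  start (6,3)  tX=0.6955 tY=0.2278  stride 1/|dx|=3.8637 1/|dy|=1.0353
    cross y-line → (6,4), t=0.2278 (wall)
  → r_3 = 0.2278
beam 4: φ=0°, α=150°
  d=(-0.8660,0.5000)  start (6,3)  tX=0.2078 tY=0.4400  stride 1/|dx|=1.1547 1/|dy|=2.0000
    cross x-line → (5,3), t=0.2078
    cross y-line → (5,4), t=0.4400
    cross x-line → (4,4), t=1.3625
    cross y-line → (4,5), t=2.4400
    cross x-line → (3,5), t=2.5172
    cross x-line → (2,5), t=3.6719
    cross y-line → (2,6), t=4.4400 (wall)
  → r_4 = 4.4400
beam 5: φ=45°, α=195°
  d=(-0.9659,-0.2588)  start (6,3)  tX=0.1863 tY=3.0137  stride 1/|dx|=1.0353 1/|dy|=3.8637
    cross x-line → (5,3), t=0.1863
    cross x-line → (4,3), t=1.2216
    cross x-line → (3,3), t=2.2569
    cross y-line → (3,2), t=3.0137
    cross x-line → (2,2), t=3.2922
    cross x-line → (1,2), t=4.3275
    cross x-line → (0,2), t=5.3627 (wall)
  → r_5 = 5.3627
beam 6: φ=90°, α=240°
  d=(-0.5000,-0.8660)  start (6,3)  tX=0.3600 tY=0.9007  stride 1/|dx|=2.0000 1/|dy|=1.1547
    cross x-line → (5,3), t=0.3600
    cross y-line → (5,2), t=0.9007
    cross y-line → (5,1), t=2.0554
    cross x-line → (4,1), t=2.3600
    cross y-line → (4,0), t=3.2101 (wall)
  → r_6 = 3.2101
beam 7: φ=135°, α=285°
  d=(0.2588,-0.9659)  start (6,3)  tX=3.1682 tY=0.8075  stride 1/|dx|=3.8637 1/|dy|=1.0353
    cross y-line → (6,2), t=0.8075
    cross y-line → (6,1), t=1.8428
    cross y-line → (6,0), t=2.8781 (wall)
  → r_7 = 2.8781

ranges = [0.8489, 0.2540, 0.2278, 4.4400, 5.3627, 3.2101, 2.8781]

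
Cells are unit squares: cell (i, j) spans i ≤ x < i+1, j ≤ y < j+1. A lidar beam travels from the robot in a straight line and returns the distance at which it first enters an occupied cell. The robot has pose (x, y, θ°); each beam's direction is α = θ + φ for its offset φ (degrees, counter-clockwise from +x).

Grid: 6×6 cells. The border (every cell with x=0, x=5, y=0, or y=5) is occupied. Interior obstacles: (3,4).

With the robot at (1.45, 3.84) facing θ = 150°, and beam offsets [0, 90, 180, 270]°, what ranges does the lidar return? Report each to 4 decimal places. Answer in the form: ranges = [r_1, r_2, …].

ranges = [0.5196, 0.9000, 4.0992, 1.3395]

beam 1: φ=0°, α=150°
  dir = (cos 150°, sin 150°) = (-0.8660, 0.5000); from cell (1,3)
  next x-line at t=0.5196, next y-line at t=0.3200; Δt_x=1.1547, Δt_y=2.0000
    y: enter (1,4) at t=0.3200
    x: enter (0,4) at t=0.5196 ← occupied
  → r_1 = 0.5196
beam 2: φ=90°, α=240°
  dir = (cos 240°, sin 240°) = (-0.5000, -0.8660); from cell (1,3)
  next x-line at t=0.9000, next y-line at t=0.9699; Δt_x=2.0000, Δt_y=1.1547
    x: enter (0,3) at t=0.9000 ← occupied
  → r_2 = 0.9000
beam 3: φ=180°, α=330°
  dir = (cos 330°, sin 330°) = (0.8660, -0.5000); from cell (1,3)
  next x-line at t=0.6351, next y-line at t=1.6800; Δt_x=1.1547, Δt_y=2.0000
    x: enter (2,3) at t=0.6351
    y: enter (2,2) at t=1.6800
    x: enter (3,2) at t=1.7898
    x: enter (4,2) at t=2.9445
    y: enter (4,1) at t=3.6800
    x: enter (5,1) at t=4.0992 ← occupied
  → r_3 = 4.0992
beam 4: φ=270°, α=60°
  dir = (cos 60°, sin 60°) = (0.5000, 0.8660); from cell (1,3)
  next x-line at t=1.1000, next y-line at t=0.1848; Δt_x=2.0000, Δt_y=1.1547
    y: enter (1,4) at t=0.1848
    x: enter (2,4) at t=1.1000
    y: enter (2,5) at t=1.3395 ← occupied
  → r_4 = 1.3395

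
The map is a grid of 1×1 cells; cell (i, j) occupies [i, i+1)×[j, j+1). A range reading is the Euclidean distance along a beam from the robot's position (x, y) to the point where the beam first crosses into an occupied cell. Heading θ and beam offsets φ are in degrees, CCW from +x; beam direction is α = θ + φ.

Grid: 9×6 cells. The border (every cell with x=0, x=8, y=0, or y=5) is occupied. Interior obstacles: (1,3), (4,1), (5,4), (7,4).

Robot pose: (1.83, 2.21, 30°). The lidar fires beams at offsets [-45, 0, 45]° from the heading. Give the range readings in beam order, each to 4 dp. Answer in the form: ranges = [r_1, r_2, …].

beam 1: φ=-45°, α=345°
  direction (0.9659, -0.2588); cell (1,2); t to first gridline: x 0.1760, y 0.8114 (then +1.0353 / +3.8637)
    (2,2) via x @ 0.1760
    (2,1) via y @ 0.8114
    (3,1) via x @ 1.2113
    (4,1) via x @ 2.2465  # hit
  → r_1 = 2.2465
beam 2: φ=0°, α=30°
  direction (0.8660, 0.5000); cell (1,2); t to first gridline: x 0.1963, y 1.5800 (then +1.1547 / +2.0000)
    (2,2) via x @ 0.1963
    (3,2) via x @ 1.3510
    (3,3) via y @ 1.5800
    (4,3) via x @ 2.5057
    (4,4) via y @ 3.5800
    (5,4) via x @ 3.6604  # hit
  → r_2 = 3.6604
beam 3: φ=45°, α=75°
  direction (0.2588, 0.9659); cell (1,2); t to first gridline: x 0.6568, y 0.8179 (then +3.8637 / +1.0353)
    (2,2) via x @ 0.6568
    (2,3) via y @ 0.8179
    (2,4) via y @ 1.8531
    (2,5) via y @ 2.8884  # hit
  → r_3 = 2.8884

ranges = [2.2465, 3.6604, 2.8884]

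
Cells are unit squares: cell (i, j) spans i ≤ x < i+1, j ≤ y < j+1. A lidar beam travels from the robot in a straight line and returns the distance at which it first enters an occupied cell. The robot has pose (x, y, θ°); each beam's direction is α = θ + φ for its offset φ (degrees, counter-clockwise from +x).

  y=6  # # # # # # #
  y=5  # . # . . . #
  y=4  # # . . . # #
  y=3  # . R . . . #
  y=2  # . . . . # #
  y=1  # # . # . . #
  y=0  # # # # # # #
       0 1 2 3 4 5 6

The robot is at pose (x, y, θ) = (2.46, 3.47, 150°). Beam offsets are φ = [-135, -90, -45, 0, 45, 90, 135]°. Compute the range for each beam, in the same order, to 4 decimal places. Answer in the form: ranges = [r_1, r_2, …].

ranges = [2.6296, 2.9214, 1.5840, 1.0600, 1.5115, 1.6974, 2.0864]

beam 1: φ=-135°, α=15°
  d=(0.9659,0.2588)  start (2,3)  tX=0.5590 tY=2.0478  stride 1/|dx|=1.0353 1/|dy|=3.8637
    cross x-line → (3,3), t=0.5590
    cross x-line → (4,3), t=1.5943
    cross y-line → (4,4), t=2.0478
    cross x-line → (5,4), t=2.6296 (wall)
  → r_1 = 2.6296
beam 2: φ=-90°, α=60°
  d=(0.5000,0.8660)  start (2,3)  tX=1.0800 tY=0.6120  stride 1/|dx|=2.0000 1/|dy|=1.1547
    cross y-line → (2,4), t=0.6120
    cross x-line → (3,4), t=1.0800
    cross y-line → (3,5), t=1.7667
    cross y-line → (3,6), t=2.9214 (wall)
  → r_2 = 2.9214
beam 3: φ=-45°, α=105°
  d=(-0.2588,0.9659)  start (2,3)  tX=1.7773 tY=0.5487  stride 1/|dx|=3.8637 1/|dy|=1.0353
    cross y-line → (2,4), t=0.5487
    cross y-line → (2,5), t=1.5840 (wall)
  → r_3 = 1.5840
beam 4: φ=0°, α=150°
  d=(-0.8660,0.5000)  start (2,3)  tX=0.5312 tY=1.0600  stride 1/|dx|=1.1547 1/|dy|=2.0000
    cross x-line → (1,3), t=0.5312
    cross y-line → (1,4), t=1.0600 (wall)
  → r_4 = 1.0600
beam 5: φ=45°, α=195°
  d=(-0.9659,-0.2588)  start (2,3)  tX=0.4762 tY=1.8159  stride 1/|dx|=1.0353 1/|dy|=3.8637
    cross x-line → (1,3), t=0.4762
    cross x-line → (0,3), t=1.5115 (wall)
  → r_5 = 1.5115
beam 6: φ=90°, α=240°
  d=(-0.5000,-0.8660)  start (2,3)  tX=0.9200 tY=0.5427  stride 1/|dx|=2.0000 1/|dy|=1.1547
    cross y-line → (2,2), t=0.5427
    cross x-line → (1,2), t=0.9200
    cross y-line → (1,1), t=1.6974 (wall)
  → r_6 = 1.6974
beam 7: φ=135°, α=285°
  d=(0.2588,-0.9659)  start (2,3)  tX=2.0864 tY=0.4866  stride 1/|dx|=3.8637 1/|dy|=1.0353
    cross y-line → (2,2), t=0.4866
    cross y-line → (2,1), t=1.5219
    cross x-line → (3,1), t=2.0864 (wall)
  → r_7 = 2.0864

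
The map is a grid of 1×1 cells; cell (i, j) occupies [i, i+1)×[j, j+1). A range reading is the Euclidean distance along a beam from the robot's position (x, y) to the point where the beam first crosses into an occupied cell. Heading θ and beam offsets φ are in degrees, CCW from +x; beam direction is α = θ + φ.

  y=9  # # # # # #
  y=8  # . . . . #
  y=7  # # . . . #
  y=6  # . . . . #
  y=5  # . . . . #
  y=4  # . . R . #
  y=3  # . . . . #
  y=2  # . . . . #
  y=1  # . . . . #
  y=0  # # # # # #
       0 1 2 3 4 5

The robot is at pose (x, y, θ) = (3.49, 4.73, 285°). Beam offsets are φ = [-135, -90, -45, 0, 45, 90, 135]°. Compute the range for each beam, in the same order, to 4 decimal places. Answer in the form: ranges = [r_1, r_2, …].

beam 1: φ=-135°, α=150°
  direction (-0.8660, 0.5000); cell (3,4); t to first gridline: x 0.5658, y 0.5400 (then +1.1547 / +2.0000)
    (3,5) via y @ 0.5400
    (2,5) via x @ 0.5658
    (1,5) via x @ 1.7205
    (1,6) via y @ 2.5400
    (0,6) via x @ 2.8752  # hit
  → r_1 = 2.8752
beam 2: φ=-90°, α=195°
  direction (-0.9659, -0.2588); cell (3,4); t to first gridline: x 0.5073, y 2.8205 (then +1.0353 / +3.8637)
    (2,4) via x @ 0.5073
    (1,4) via x @ 1.5426
    (0,4) via x @ 2.5778  # hit
  → r_2 = 2.5778
beam 3: φ=-45°, α=240°
  direction (-0.5000, -0.8660); cell (3,4); t to first gridline: x 0.9800, y 0.8429 (then +2.0000 / +1.1547)
    (3,3) via y @ 0.8429
    (2,3) via x @ 0.9800
    (2,2) via y @ 1.9976
    (1,2) via x @ 2.9800
    (1,1) via y @ 3.1523
    (1,0) via y @ 4.3070  # hit
  → r_3 = 4.3070
beam 4: φ=0°, α=285°
  direction (0.2588, -0.9659); cell (3,4); t to first gridline: x 1.9705, y 0.7558 (then +3.8637 / +1.0353)
    (3,3) via y @ 0.7558
    (3,2) via y @ 1.7910
    (4,2) via x @ 1.9705
    (4,1) via y @ 2.8263
    (4,0) via y @ 3.8616  # hit
  → r_4 = 3.8616
beam 5: φ=45°, α=330°
  direction (0.8660, -0.5000); cell (3,4); t to first gridline: x 0.5889, y 1.4600 (then +1.1547 / +2.0000)
    (4,4) via x @ 0.5889
    (4,3) via y @ 1.4600
    (5,3) via x @ 1.7436  # hit
  → r_5 = 1.7436
beam 6: φ=90°, α=15°
  direction (0.9659, 0.2588); cell (3,4); t to first gridline: x 0.5280, y 1.0432 (then +1.0353 / +3.8637)
    (4,4) via x @ 0.5280
    (4,5) via y @ 1.0432
    (5,5) via x @ 1.5633  # hit
  → r_6 = 1.5633
beam 7: φ=135°, α=60°
  direction (0.5000, 0.8660); cell (3,4); t to first gridline: x 1.0200, y 0.3118 (then +2.0000 / +1.1547)
    (3,5) via y @ 0.3118
    (4,5) via x @ 1.0200
    (4,6) via y @ 1.4665
    (4,7) via y @ 2.6212
    (5,7) via x @ 3.0200  # hit
  → r_7 = 3.0200

ranges = [2.8752, 2.5778, 4.3070, 3.8616, 1.7436, 1.5633, 3.0200]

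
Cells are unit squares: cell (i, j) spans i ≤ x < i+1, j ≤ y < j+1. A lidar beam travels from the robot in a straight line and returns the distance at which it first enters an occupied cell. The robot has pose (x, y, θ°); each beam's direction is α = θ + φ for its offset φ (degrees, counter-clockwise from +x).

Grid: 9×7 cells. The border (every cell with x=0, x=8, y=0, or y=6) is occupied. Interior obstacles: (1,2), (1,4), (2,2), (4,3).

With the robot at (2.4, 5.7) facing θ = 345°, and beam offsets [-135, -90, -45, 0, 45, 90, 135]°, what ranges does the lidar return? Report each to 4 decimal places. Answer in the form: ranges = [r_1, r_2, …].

beam 1: φ=-135°, α=210°
  dir = (cos 210°, sin 210°) = (-0.8660, -0.5000); from cell (2,5)
  next x-line at t=0.4619, next y-line at t=1.4000; Δt_x=1.1547, Δt_y=2.0000
    x: enter (1,5) at t=0.4619
    y: enter (1,4) at t=1.4000 ← occupied
  → r_1 = 1.4000
beam 2: φ=-90°, α=255°
  dir = (cos 255°, sin 255°) = (-0.2588, -0.9659); from cell (2,5)
  next x-line at t=1.5455, next y-line at t=0.7247; Δt_x=3.8637, Δt_y=1.0353
    y: enter (2,4) at t=0.7247
    x: enter (1,4) at t=1.5455 ← occupied
  → r_2 = 1.5455
beam 3: φ=-45°, α=300°
  dir = (cos 300°, sin 300°) = (0.5000, -0.8660); from cell (2,5)
  next x-line at t=1.2000, next y-line at t=0.8083; Δt_x=2.0000, Δt_y=1.1547
    y: enter (2,4) at t=0.8083
    x: enter (3,4) at t=1.2000
    y: enter (3,3) at t=1.9630
    y: enter (3,2) at t=3.1177
    x: enter (4,2) at t=3.2000
    y: enter (4,1) at t=4.2724
    x: enter (5,1) at t=5.2000
    y: enter (5,0) at t=5.4271 ← occupied
  → r_3 = 5.4271
beam 4: φ=0°, α=345°
  dir = (cos 345°, sin 345°) = (0.9659, -0.2588); from cell (2,5)
  next x-line at t=0.6212, next y-line at t=2.7046; Δt_x=1.0353, Δt_y=3.8637
    x: enter (3,5) at t=0.6212
    x: enter (4,5) at t=1.6564
    x: enter (5,5) at t=2.6917
    y: enter (5,4) at t=2.7046
    x: enter (6,4) at t=3.7270
    x: enter (7,4) at t=4.7623
    x: enter (8,4) at t=5.7975 ← occupied
  → r_4 = 5.7975
beam 5: φ=45°, α=30°
  dir = (cos 30°, sin 30°) = (0.8660, 0.5000); from cell (2,5)
  next x-line at t=0.6928, next y-line at t=0.6000; Δt_x=1.1547, Δt_y=2.0000
    y: enter (2,6) at t=0.6000 ← occupied
  → r_5 = 0.6000
beam 6: φ=90°, α=75°
  dir = (cos 75°, sin 75°) = (0.2588, 0.9659); from cell (2,5)
  next x-line at t=2.3182, next y-line at t=0.3106; Δt_x=3.8637, Δt_y=1.0353
    y: enter (2,6) at t=0.3106 ← occupied
  → r_6 = 0.3106
beam 7: φ=135°, α=120°
  dir = (cos 120°, sin 120°) = (-0.5000, 0.8660); from cell (2,5)
  next x-line at t=0.8000, next y-line at t=0.3464; Δt_x=2.0000, Δt_y=1.1547
    y: enter (2,6) at t=0.3464 ← occupied
  → r_7 = 0.3464

ranges = [1.4000, 1.5455, 5.4271, 5.7975, 0.6000, 0.3106, 0.3464]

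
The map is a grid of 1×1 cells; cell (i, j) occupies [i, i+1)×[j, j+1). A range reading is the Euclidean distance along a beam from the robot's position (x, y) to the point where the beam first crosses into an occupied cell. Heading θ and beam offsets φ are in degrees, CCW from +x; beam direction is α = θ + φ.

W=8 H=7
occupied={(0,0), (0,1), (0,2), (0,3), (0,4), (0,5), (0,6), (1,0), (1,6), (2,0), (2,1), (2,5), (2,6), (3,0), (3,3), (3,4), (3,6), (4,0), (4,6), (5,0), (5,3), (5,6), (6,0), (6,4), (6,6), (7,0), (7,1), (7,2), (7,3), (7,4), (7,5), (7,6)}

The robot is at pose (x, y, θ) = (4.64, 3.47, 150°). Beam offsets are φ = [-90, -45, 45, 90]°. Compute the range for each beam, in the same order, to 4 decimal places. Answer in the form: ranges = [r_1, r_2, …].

ranges = [2.9214, 2.6192, 0.6626, 2.8521]

beam 1: φ=-90°, α=60°
  cosα=0.5000 sinα=0.8660 | (4,3) | tMaxX 0.7200 tMaxY 0.6120 | tΔX 2.0000 tΔY 1.1547
    t=0.6120 [y] (4,4)
    t=0.7200 [x] (5,4)
    t=1.7667 [y] (5,5)
    t=2.7200 [x] (6,5)
    t=2.9214 [y] (6,6) — stop
  → r_1 = 2.9214
beam 2: φ=-45°, α=105°
  cosα=-0.2588 sinα=0.9659 | (4,3) | tMaxX 2.4728 tMaxY 0.5487 | tΔX 3.8637 tΔY 1.0353
    t=0.5487 [y] (4,4)
    t=1.5840 [y] (4,5)
    t=2.4728 [x] (3,5)
    t=2.6192 [y] (3,6) — stop
  → r_2 = 2.6192
beam 3: φ=45°, α=195°
  cosα=-0.9659 sinα=-0.2588 | (4,3) | tMaxX 0.6626 tMaxY 1.8159 | tΔX 1.0353 tΔY 3.8637
    t=0.6626 [x] (3,3) — stop
  → r_3 = 0.6626
beam 4: φ=90°, α=240°
  cosα=-0.5000 sinα=-0.8660 | (4,3) | tMaxX 1.2800 tMaxY 0.5427 | tΔX 2.0000 tΔY 1.1547
    t=0.5427 [y] (4,2)
    t=1.2800 [x] (3,2)
    t=1.6974 [y] (3,1)
    t=2.8521 [y] (3,0) — stop
  → r_4 = 2.8521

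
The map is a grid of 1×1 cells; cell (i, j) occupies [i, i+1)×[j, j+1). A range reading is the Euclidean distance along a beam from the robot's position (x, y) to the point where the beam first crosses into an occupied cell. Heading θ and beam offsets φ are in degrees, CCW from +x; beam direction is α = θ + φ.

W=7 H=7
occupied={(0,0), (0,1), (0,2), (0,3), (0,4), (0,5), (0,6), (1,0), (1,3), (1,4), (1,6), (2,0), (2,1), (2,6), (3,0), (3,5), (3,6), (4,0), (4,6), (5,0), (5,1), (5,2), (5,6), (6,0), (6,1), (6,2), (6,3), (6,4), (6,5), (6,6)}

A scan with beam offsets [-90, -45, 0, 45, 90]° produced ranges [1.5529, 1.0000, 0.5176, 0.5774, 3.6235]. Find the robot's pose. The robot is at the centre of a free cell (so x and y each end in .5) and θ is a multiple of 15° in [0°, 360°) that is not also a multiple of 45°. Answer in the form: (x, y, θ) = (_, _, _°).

Candidates: 19 free-cell centres × 16 headings = 304 poses. Raycast each; keep the one whose scan matches to 4 dp.
  (3.5, 1.5, 150°): beam 1 = 5.0000 ≠ 1.5529 ✗
  (4.5, 4.5, 60°): beam 1 = 1.7321 ≠ 1.5529 ✗
  (5.5, 5.5, 330°): beam 1 = 5.0000 ≠ 1.5529 ✗
  (1.5, 1.5, 195°): beam 2 = 0.5774 ≠ 1.0000 ✗
  …
  (4.5, 2.5, 345°): r_1=1.5529, r_2=1.0000, r_3=0.5176, r_4=0.5774, r_5=3.6235 — all match ✓
No second candidate reproduces the full scan.

(x, y, θ) = (4.5, 2.5, 345°)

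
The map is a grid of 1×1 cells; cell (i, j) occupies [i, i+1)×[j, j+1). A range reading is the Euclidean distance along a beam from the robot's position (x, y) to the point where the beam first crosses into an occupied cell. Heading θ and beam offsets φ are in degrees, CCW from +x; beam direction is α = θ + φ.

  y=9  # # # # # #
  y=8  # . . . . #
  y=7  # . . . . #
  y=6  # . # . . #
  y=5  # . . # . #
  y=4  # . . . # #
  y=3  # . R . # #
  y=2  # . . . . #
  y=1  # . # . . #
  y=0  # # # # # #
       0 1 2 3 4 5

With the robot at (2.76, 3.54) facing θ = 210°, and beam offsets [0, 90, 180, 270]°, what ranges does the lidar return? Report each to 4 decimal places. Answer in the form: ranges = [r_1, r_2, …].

ranges = [2.0323, 2.9329, 1.4318, 3.5200]

beam 1: φ=0°, α=210°
  cosα=-0.8660 sinα=-0.5000 | (2,3) | tMaxX 0.8776 tMaxY 1.0800 | tΔX 1.1547 tΔY 2.0000
    t=0.8776 [x] (1,3)
    t=1.0800 [y] (1,2)
    t=2.0323 [x] (0,2) — stop
  → r_1 = 2.0323
beam 2: φ=90°, α=300°
  cosα=0.5000 sinα=-0.8660 | (2,3) | tMaxX 0.4800 tMaxY 0.6235 | tΔX 2.0000 tΔY 1.1547
    t=0.4800 [x] (3,3)
    t=0.6235 [y] (3,2)
    t=1.7782 [y] (3,1)
    t=2.4800 [x] (4,1)
    t=2.9329 [y] (4,0) — stop
  → r_2 = 2.9329
beam 3: φ=180°, α=30°
  cosα=0.8660 sinα=0.5000 | (2,3) | tMaxX 0.2771 tMaxY 0.9200 | tΔX 1.1547 tΔY 2.0000
    t=0.2771 [x] (3,3)
    t=0.9200 [y] (3,4)
    t=1.4318 [x] (4,4) — stop
  → r_3 = 1.4318
beam 4: φ=270°, α=120°
  cosα=-0.5000 sinα=0.8660 | (2,3) | tMaxX 1.5200 tMaxY 0.5312 | tΔX 2.0000 tΔY 1.1547
    t=0.5312 [y] (2,4)
    t=1.5200 [x] (1,4)
    t=1.6859 [y] (1,5)
    t=2.8406 [y] (1,6)
    t=3.5200 [x] (0,6) — stop
  → r_4 = 3.5200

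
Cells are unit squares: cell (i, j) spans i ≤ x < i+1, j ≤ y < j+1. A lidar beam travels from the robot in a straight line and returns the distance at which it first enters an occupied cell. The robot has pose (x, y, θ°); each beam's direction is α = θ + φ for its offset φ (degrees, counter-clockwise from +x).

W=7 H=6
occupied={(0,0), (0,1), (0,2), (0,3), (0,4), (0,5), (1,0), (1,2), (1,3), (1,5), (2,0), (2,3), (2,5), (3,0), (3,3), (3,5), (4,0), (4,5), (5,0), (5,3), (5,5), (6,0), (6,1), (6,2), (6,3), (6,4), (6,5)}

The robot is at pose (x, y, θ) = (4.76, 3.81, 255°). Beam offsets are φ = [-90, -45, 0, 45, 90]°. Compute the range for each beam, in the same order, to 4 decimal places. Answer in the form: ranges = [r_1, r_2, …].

beam 1: φ=-90°, α=165°
  d=(-0.9659,0.2588)  start (4,3)  tX=0.7868 tY=0.7341  stride 1/|dx|=1.0353 1/|dy|=3.8637
    cross y-line → (4,4), t=0.7341
    cross x-line → (3,4), t=0.7868
    cross x-line → (2,4), t=1.8221
    cross x-line → (1,4), t=2.8574
    cross x-line → (0,4), t=3.8926 (wall)
  → r_1 = 3.8926
beam 2: φ=-45°, α=210°
  d=(-0.8660,-0.5000)  start (4,3)  tX=0.8776 tY=1.6200  stride 1/|dx|=1.1547 1/|dy|=2.0000
    cross x-line → (3,3), t=0.8776 (wall)
  → r_2 = 0.8776
beam 3: φ=0°, α=255°
  d=(-0.2588,-0.9659)  start (4,3)  tX=2.9364 tY=0.8386  stride 1/|dx|=3.8637 1/|dy|=1.0353
    cross y-line → (4,2), t=0.8386
    cross y-line → (4,1), t=1.8738
    cross y-line → (4,0), t=2.9091 (wall)
  → r_3 = 2.9091
beam 4: φ=45°, α=300°
  d=(0.5000,-0.8660)  start (4,3)  tX=0.4800 tY=0.9353  stride 1/|dx|=2.0000 1/|dy|=1.1547
    cross x-line → (5,3), t=0.4800 (wall)
  → r_4 = 0.4800
beam 5: φ=90°, α=345°
  d=(0.9659,-0.2588)  start (4,3)  tX=0.2485 tY=3.1296  stride 1/|dx|=1.0353 1/|dy|=3.8637
    cross x-line → (5,3), t=0.2485 (wall)
  → r_5 = 0.2485

ranges = [3.8926, 0.8776, 2.9091, 0.4800, 0.2485]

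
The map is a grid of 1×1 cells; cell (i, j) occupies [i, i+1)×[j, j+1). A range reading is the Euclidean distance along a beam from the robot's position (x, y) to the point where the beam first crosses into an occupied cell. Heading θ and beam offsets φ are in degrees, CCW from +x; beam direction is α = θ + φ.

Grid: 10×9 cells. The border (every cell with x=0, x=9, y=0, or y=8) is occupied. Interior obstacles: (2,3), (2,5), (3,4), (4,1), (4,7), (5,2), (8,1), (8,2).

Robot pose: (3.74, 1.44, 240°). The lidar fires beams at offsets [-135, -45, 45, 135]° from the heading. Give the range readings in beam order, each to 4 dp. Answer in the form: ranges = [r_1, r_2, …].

ranges = [2.6503, 1.7000, 0.4555, 0.2692]

beam 1: φ=-135°, α=105°
  direction (-0.2588, 0.9659); cell (3,1); t to first gridline: x 2.8591, y 0.5798 (then +3.8637 / +1.0353)
    (3,2) via y @ 0.5798
    (3,3) via y @ 1.6150
    (3,4) via y @ 2.6503  # hit
  → r_1 = 2.6503
beam 2: φ=-45°, α=195°
  direction (-0.9659, -0.2588); cell (3,1); t to first gridline: x 0.7661, y 1.7000 (then +1.0353 / +3.8637)
    (2,1) via x @ 0.7661
    (2,0) via y @ 1.7000  # hit
  → r_2 = 1.7000
beam 3: φ=45°, α=285°
  direction (0.2588, -0.9659); cell (3,1); t to first gridline: x 1.0046, y 0.4555 (then +3.8637 / +1.0353)
    (3,0) via y @ 0.4555  # hit
  → r_3 = 0.4555
beam 4: φ=135°, α=15°
  direction (0.9659, 0.2588); cell (3,1); t to first gridline: x 0.2692, y 2.1637 (then +1.0353 / +3.8637)
    (4,1) via x @ 0.2692  # hit
  → r_4 = 0.2692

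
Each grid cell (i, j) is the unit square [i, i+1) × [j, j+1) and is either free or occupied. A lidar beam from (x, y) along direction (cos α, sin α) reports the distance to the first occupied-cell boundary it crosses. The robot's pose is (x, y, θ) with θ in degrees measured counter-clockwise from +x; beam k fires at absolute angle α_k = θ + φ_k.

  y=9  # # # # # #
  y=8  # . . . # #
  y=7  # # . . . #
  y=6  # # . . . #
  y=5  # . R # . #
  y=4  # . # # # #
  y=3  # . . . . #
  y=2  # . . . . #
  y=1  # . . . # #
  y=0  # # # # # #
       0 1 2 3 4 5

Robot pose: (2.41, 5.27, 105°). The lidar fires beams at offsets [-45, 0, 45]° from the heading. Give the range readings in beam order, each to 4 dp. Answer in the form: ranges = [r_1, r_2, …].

beam 1: φ=-45°, α=60°
  d=(0.5000,0.8660)  start (2,5)  tX=1.1800 tY=0.8429  stride 1/|dx|=2.0000 1/|dy|=1.1547
    cross y-line → (2,6), t=0.8429
    cross x-line → (3,6), t=1.1800
    cross y-line → (3,7), t=1.9976
    cross y-line → (3,8), t=3.1523
    cross x-line → (4,8), t=3.1800 (wall)
  → r_1 = 3.1800
beam 2: φ=0°, α=105°
  d=(-0.2588,0.9659)  start (2,5)  tX=1.5841 tY=0.7558  stride 1/|dx|=3.8637 1/|dy|=1.0353
    cross y-line → (2,6), t=0.7558
    cross x-line → (1,6), t=1.5841 (wall)
  → r_2 = 1.5841
beam 3: φ=45°, α=150°
  d=(-0.8660,0.5000)  start (2,5)  tX=0.4734 tY=1.4600  stride 1/|dx|=1.1547 1/|dy|=2.0000
    cross x-line → (1,5), t=0.4734
    cross y-line → (1,6), t=1.4600 (wall)
  → r_3 = 1.4600

ranges = [3.1800, 1.5841, 1.4600]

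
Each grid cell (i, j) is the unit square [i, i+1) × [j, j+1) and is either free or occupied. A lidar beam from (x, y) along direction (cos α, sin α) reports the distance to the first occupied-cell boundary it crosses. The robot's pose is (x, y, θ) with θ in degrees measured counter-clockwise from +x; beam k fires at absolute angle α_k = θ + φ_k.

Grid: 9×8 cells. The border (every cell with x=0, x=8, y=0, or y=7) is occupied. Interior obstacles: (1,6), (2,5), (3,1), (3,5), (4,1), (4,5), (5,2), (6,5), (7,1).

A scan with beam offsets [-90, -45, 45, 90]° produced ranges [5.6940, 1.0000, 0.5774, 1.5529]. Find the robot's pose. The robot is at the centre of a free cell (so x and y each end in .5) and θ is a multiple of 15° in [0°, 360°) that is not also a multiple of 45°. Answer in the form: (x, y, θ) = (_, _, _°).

Candidates: 33 free-cell centres × 16 headings = 528 poses. Raycast each; keep the one whose scan matches to 4 dp.
  (7.5, 5.5, 150°): beam 1 = 1.0000 ≠ 5.6940 ✗
  (4.5, 6.5, 60°): beam 1 = 1.7321 ≠ 5.6940 ✗
  (3.5, 6.5, 210°): beam 1 = 0.5774 ≠ 5.6940 ✗
  …
  (2.5, 4.5, 75°): r_1=5.6940, r_2=1.0000, r_3=0.5774, r_4=1.5529 — all match ✓
No second candidate reproduces the full scan.

(x, y, θ) = (2.5, 4.5, 75°)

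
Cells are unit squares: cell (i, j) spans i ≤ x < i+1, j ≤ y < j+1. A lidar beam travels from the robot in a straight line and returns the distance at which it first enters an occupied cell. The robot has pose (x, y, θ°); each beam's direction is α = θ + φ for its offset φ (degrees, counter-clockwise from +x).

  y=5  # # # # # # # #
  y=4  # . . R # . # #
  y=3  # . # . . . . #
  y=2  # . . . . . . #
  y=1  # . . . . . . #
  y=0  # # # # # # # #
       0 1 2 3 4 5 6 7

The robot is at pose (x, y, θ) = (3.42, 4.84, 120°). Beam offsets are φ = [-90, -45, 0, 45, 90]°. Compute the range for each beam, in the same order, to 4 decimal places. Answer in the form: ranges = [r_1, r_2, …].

beam 1: φ=-90°, α=30°
  d=(0.8660,0.5000)  start (3,4)  tX=0.6697 tY=0.3200  stride 1/|dx|=1.1547 1/|dy|=2.0000
    cross y-line → (3,5), t=0.3200 (wall)
  → r_1 = 0.3200
beam 2: φ=-45°, α=75°
  d=(0.2588,0.9659)  start (3,4)  tX=2.2409 tY=0.1656  stride 1/|dx|=3.8637 1/|dy|=1.0353
    cross y-line → (3,5), t=0.1656 (wall)
  → r_2 = 0.1656
beam 3: φ=0°, α=120°
  d=(-0.5000,0.8660)  start (3,4)  tX=0.8400 tY=0.1848  stride 1/|dx|=2.0000 1/|dy|=1.1547
    cross y-line → (3,5), t=0.1848 (wall)
  → r_3 = 0.1848
beam 4: φ=45°, α=165°
  d=(-0.9659,0.2588)  start (3,4)  tX=0.4348 tY=0.6182  stride 1/|dx|=1.0353 1/|dy|=3.8637
    cross x-line → (2,4), t=0.4348
    cross y-line → (2,5), t=0.6182 (wall)
  → r_4 = 0.6182
beam 5: φ=90°, α=210°
  d=(-0.8660,-0.5000)  start (3,4)  tX=0.4850 tY=1.6800  stride 1/|dx|=1.1547 1/|dy|=2.0000
    cross x-line → (2,4), t=0.4850
    cross x-line → (1,4), t=1.6397
    cross y-line → (1,3), t=1.6800
    cross x-line → (0,3), t=2.7944 (wall)
  → r_5 = 2.7944

ranges = [0.3200, 0.1656, 0.1848, 0.6182, 2.7944]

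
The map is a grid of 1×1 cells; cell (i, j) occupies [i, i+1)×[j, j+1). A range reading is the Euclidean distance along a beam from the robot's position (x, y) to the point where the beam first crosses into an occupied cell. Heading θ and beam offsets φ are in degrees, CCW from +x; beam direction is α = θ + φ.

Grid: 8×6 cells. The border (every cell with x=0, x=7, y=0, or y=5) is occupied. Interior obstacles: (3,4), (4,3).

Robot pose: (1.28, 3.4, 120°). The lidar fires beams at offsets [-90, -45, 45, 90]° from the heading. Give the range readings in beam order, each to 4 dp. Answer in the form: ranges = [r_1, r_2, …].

ranges = [1.9861, 1.6564, 0.2899, 0.3233]

beam 1: φ=-90°, α=30°
  d=(0.8660,0.5000)  start (1,3)  tX=0.8314 tY=1.2000  stride 1/|dx|=1.1547 1/|dy|=2.0000
    cross x-line → (2,3), t=0.8314
    cross y-line → (2,4), t=1.2000
    cross x-line → (3,4), t=1.9861 (wall)
  → r_1 = 1.9861
beam 2: φ=-45°, α=75°
  d=(0.2588,0.9659)  start (1,3)  tX=2.7819 tY=0.6212  stride 1/|dx|=3.8637 1/|dy|=1.0353
    cross y-line → (1,4), t=0.6212
    cross y-line → (1,5), t=1.6564 (wall)
  → r_2 = 1.6564
beam 3: φ=45°, α=165°
  d=(-0.9659,0.2588)  start (1,3)  tX=0.2899 tY=2.3182  stride 1/|dx|=1.0353 1/|dy|=3.8637
    cross x-line → (0,3), t=0.2899 (wall)
  → r_3 = 0.2899
beam 4: φ=90°, α=210°
  d=(-0.8660,-0.5000)  start (1,3)  tX=0.3233 tY=0.8000  stride 1/|dx|=1.1547 1/|dy|=2.0000
    cross x-line → (0,3), t=0.3233 (wall)
  → r_4 = 0.3233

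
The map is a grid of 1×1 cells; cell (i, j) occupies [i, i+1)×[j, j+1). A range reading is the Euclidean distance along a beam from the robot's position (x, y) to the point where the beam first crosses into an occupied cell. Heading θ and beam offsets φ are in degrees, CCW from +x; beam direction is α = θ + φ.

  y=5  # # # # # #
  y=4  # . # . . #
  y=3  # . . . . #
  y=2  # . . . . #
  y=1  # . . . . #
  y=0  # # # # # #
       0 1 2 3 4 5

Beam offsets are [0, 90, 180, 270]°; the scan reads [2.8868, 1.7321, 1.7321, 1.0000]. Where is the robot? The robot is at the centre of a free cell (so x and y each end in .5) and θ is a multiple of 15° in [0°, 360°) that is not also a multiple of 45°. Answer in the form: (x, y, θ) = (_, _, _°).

(x, y, θ) = (3.5, 3.5, 240°)

Candidates: 15 free-cell centres × 16 headings = 240 poses. Raycast each; keep the one whose scan matches to 4 dp.
  (2.5, 1.5, 150°): beam 1 = 1.7321 ≠ 2.8868 ✗
  (1.5, 4.5, 75°): beam 1 = 0.5176 ≠ 2.8868 ✗
  (1.5, 2.5, 75°): beam 1 = 1.9319 ≠ 2.8868 ✗
  …
  (3.5, 3.5, 240°): r_1=2.8868, r_2=1.7321, r_3=1.7321, r_4=1.0000 — all match ✓
No second candidate reproduces the full scan.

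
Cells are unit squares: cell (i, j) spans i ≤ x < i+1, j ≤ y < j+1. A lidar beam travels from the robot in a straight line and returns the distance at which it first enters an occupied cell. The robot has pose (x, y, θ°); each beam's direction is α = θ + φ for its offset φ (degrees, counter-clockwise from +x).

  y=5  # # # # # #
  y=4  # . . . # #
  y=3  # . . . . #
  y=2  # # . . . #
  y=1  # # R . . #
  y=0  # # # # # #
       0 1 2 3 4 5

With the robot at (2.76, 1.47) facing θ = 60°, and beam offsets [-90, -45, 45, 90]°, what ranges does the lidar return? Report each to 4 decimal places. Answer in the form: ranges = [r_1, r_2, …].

ranges = [0.9400, 2.3190, 3.6545, 0.8776]

beam 1: φ=-90°, α=330°
  cosα=0.8660 sinα=-0.5000 | (2,1) | tMaxX 0.2771 tMaxY 0.9400 | tΔX 1.1547 tΔY 2.0000
    t=0.2771 [x] (3,1)
    t=0.9400 [y] (3,0) — stop
  → r_1 = 0.9400
beam 2: φ=-45°, α=15°
  cosα=0.9659 sinα=0.2588 | (2,1) | tMaxX 0.2485 tMaxY 2.0478 | tΔX 1.0353 tΔY 3.8637
    t=0.2485 [x] (3,1)
    t=1.2837 [x] (4,1)
    t=2.0478 [y] (4,2)
    t=2.3190 [x] (5,2) — stop
  → r_2 = 2.3190
beam 3: φ=45°, α=105°
  cosα=-0.2588 sinα=0.9659 | (2,1) | tMaxX 2.9364 tMaxY 0.5487 | tΔX 3.8637 tΔY 1.0353
    t=0.5487 [y] (2,2)
    t=1.5840 [y] (2,3)
    t=2.6192 [y] (2,4)
    t=2.9364 [x] (1,4)
    t=3.6545 [y] (1,5) — stop
  → r_3 = 3.6545
beam 4: φ=90°, α=150°
  cosα=-0.8660 sinα=0.5000 | (2,1) | tMaxX 0.8776 tMaxY 1.0600 | tΔX 1.1547 tΔY 2.0000
    t=0.8776 [x] (1,1) — stop
  → r_4 = 0.8776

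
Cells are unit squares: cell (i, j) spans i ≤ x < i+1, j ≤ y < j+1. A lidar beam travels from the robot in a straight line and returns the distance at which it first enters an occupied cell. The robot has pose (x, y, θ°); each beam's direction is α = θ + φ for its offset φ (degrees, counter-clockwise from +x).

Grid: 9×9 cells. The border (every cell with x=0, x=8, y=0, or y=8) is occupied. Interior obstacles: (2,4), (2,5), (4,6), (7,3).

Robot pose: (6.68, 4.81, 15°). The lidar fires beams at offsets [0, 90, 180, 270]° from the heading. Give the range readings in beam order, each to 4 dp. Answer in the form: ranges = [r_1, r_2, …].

ranges = [1.3666, 3.3025, 5.8804, 1.2364]

beam 1: φ=0°, α=15°
  cosα=0.9659 sinα=0.2588 | (6,4) | tMaxX 0.3313 tMaxY 0.7341 | tΔX 1.0353 tΔY 3.8637
    t=0.3313 [x] (7,4)
    t=0.7341 [y] (7,5)
    t=1.3666 [x] (8,5) — stop
  → r_1 = 1.3666
beam 2: φ=90°, α=105°
  cosα=-0.2588 sinα=0.9659 | (6,4) | tMaxX 2.6273 tMaxY 0.1967 | tΔX 3.8637 tΔY 1.0353
    t=0.1967 [y] (6,5)
    t=1.2320 [y] (6,6)
    t=2.2673 [y] (6,7)
    t=2.6273 [x] (5,7)
    t=3.3025 [y] (5,8) — stop
  → r_2 = 3.3025
beam 3: φ=180°, α=195°
  cosα=-0.9659 sinα=-0.2588 | (6,4) | tMaxX 0.7040 tMaxY 3.1296 | tΔX 1.0353 tΔY 3.8637
    t=0.7040 [x] (5,4)
    t=1.7393 [x] (4,4)
    t=2.7745 [x] (3,4)
    t=3.1296 [y] (3,3)
    t=3.8098 [x] (2,3)
    t=4.8451 [x] (1,3)
    t=5.8804 [x] (0,3) — stop
  → r_3 = 5.8804
beam 4: φ=270°, α=285°
  cosα=0.2588 sinα=-0.9659 | (6,4) | tMaxX 1.2364 tMaxY 0.8386 | tΔX 3.8637 tΔY 1.0353
    t=0.8386 [y] (6,3)
    t=1.2364 [x] (7,3) — stop
  → r_4 = 1.2364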